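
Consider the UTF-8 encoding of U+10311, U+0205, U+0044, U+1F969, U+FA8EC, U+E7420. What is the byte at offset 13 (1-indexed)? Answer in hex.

0xBA

1-indexed offset 13 is 0-indexed offset 12.
U+10311 → 4-byte form F0 90 8C 91 at offsets 0–3.
U+0205 → 2-byte form C8 85 at offsets 4–5.
U+0044 → 1-byte form 44 at offsets 6–6.
U+1F969 → 4-byte form F0 9F A5 A9 at offsets 7–10.
U+FA8EC → 4-byte form F3 BA A3 AC at offsets 11–14.
Offset 12 falls in char 5's range; it's byte 2 of F3 BA A3 AC = 0xBA.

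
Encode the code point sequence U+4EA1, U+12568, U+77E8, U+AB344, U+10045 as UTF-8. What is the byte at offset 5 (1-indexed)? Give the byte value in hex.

1-indexed offset 5 is 0-indexed offset 4.
U+4EA1 → 3-byte form E4 BA A1 at offsets 0–2.
U+12568 → 4-byte form F0 92 95 A8 at offsets 3–6.
Offset 4 falls in char 2's range; it's byte 2 of F0 92 95 A8 = 0x92.

0x92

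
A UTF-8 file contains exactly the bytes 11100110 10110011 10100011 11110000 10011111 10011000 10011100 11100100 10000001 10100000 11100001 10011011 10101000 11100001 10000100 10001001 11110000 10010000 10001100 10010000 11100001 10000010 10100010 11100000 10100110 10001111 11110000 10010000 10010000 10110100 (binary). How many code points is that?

Byte at offset 0: 0xE6 = 11100110 → 3-byte char (#1). Advance 3.
Byte at offset 3: 0xF0 = 11110000 → 4-byte char (#2). Advance 4.
Byte at offset 7: 0xE4 = 11100100 → 3-byte char (#3). Advance 3.
Byte at offset 10: 0xE1 = 11100001 → 3-byte char (#4). Advance 3.
Byte at offset 13: 0xE1 = 11100001 → 3-byte char (#5). Advance 3.
Byte at offset 16: 0xF0 = 11110000 → 4-byte char (#6). Advance 4.
Byte at offset 20: 0xE1 = 11100001 → 3-byte char (#7). Advance 3.
Byte at offset 23: 0xE0 = 11100000 → 3-byte char (#8). Advance 3.
Byte at offset 26: 0xF0 = 11110000 → 4-byte char (#9). Advance 4.
Reached end at offset 30 after 9 code points.

9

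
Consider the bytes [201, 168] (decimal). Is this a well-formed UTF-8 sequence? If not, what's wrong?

valid

Leading byte 0xC9 = 11001001 → 2-byte form.
Continuation bytes 0xA8=10101000 all match 10xxxxxx.
Decoded value 0x268 is ≥ 0x80 (shortest form) and not a surrogate.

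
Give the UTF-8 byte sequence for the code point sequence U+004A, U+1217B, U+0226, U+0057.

4A F0 92 85 BB C8 A6 57

U+004A: 1-byte form → 4A.
U+1217B: 4-byte form → F0 92 85 BB.
U+0226: 2-byte form → C8 A6.
U+0057: 1-byte form → 57.
Concatenated (8 bytes): 4A F0 92 85 BB C8 A6 57.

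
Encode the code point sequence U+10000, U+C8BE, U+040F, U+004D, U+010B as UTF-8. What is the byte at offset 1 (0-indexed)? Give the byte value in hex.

0x90

U+10000 → 4-byte form F0 90 80 80 at offsets 0–3.
Offset 1 falls in char 1's range; it's byte 2 of F0 90 80 80 = 0x90.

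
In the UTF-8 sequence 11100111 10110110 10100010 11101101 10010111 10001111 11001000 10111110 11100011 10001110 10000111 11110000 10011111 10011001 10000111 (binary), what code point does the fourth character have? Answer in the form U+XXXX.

Offset 0: leading byte 0xE7 = 11100111 → 3-byte char #1 = E7 B6 A2.
Offset 3: leading byte 0xED = 11101101 → 3-byte char #2 = ED 97 8F.
Offset 6: leading byte 0xC8 = 11001000 → 2-byte char #3 = C8 BE.
Offset 8: leading byte 0xE3 = 11100011 → 3-byte char #4 = E3 8E 87.
Leading byte 0xE3 = 11100011 matches 1110xxxx → 3-byte sequence.
Byte 1: 0xE3 = 11100011, payload 0011 (4 bits).
Byte 2: 0x8E = 10001110 (10xxxxxx ✓), payload 001110.
Byte 3: 0x87 = 10000111 (10xxxxxx ✓), payload 000111.
Concatenate: 0011001110000111 = 0x3387 (16 bits → U+3387).

U+3387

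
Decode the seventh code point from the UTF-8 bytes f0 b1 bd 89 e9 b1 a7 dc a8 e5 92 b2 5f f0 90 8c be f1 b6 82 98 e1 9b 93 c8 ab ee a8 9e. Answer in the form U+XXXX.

Offset 0: leading byte 0xF0 = 11110000 → 4-byte char #1 = F0 B1 BD 89.
Offset 4: leading byte 0xE9 = 11101001 → 3-byte char #2 = E9 B1 A7.
Offset 7: leading byte 0xDC = 11011100 → 2-byte char #3 = DC A8.
Offset 9: leading byte 0xE5 = 11100101 → 3-byte char #4 = E5 92 B2.
Offset 12: leading byte 0x5F = 01011111 → 1-byte char #5 = 5F.
Offset 13: leading byte 0xF0 = 11110000 → 4-byte char #6 = F0 90 8C BE.
Offset 17: leading byte 0xF1 = 11110001 → 4-byte char #7 = F1 B6 82 98.
Leading byte 0xF1 = 11110001 matches 11110xxx → 4-byte sequence.
Byte 1: 0xF1 = 11110001, payload 001 (3 bits).
Byte 2: 0xB6 = 10110110 (10xxxxxx ✓), payload 110110.
Byte 3: 0x82 = 10000010 (10xxxxxx ✓), payload 000010.
Byte 4: 0x98 = 10011000 (10xxxxxx ✓), payload 011000.
Concatenate: 001110110000010011000 = 0x76098 (21 bits → U+76098).

U+76098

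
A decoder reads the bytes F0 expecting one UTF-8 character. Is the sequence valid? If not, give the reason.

Leading byte 0xF0 = 11110000 → 4-byte form, but only 1 byte is present.

invalid (sequence truncated)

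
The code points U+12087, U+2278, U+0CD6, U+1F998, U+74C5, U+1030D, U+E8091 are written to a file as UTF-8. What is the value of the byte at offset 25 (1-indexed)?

1-indexed offset 25 is 0-indexed offset 24.
U+12087 → 4-byte form F0 92 82 87 at offsets 0–3.
U+2278 → 3-byte form E2 89 B8 at offsets 4–6.
U+0CD6 → 3-byte form E0 B3 96 at offsets 7–9.
U+1F998 → 4-byte form F0 9F A6 98 at offsets 10–13.
U+74C5 → 3-byte form E7 93 85 at offsets 14–16.
U+1030D → 4-byte form F0 90 8C 8D at offsets 17–20.
U+E8091 → 4-byte form F3 A8 82 91 at offsets 21–24.
Offset 24 falls in char 7's range; it's byte 4 of F3 A8 82 91 = 0x91.

0x91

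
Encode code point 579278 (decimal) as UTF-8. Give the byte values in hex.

U+8D6CE = 0x8D6CE = 579278 decimal. In range U+10000–U+10FFFF → 4-byte form: 11110xxx 10xxxxxx 10xxxxxx 10xxxxxx.
Binary (21 bits): 010001101011011001110.
Split 3+6+6+6: 010 | 001101 | 011011 | 001110.
Byte 1: 11110010 = 0xF2.
Byte 2: 10001101 = 0x8D.
Byte 3: 10011011 = 0x9B.
Byte 4: 10001110 = 0x8E.

F2 8D 9B 8E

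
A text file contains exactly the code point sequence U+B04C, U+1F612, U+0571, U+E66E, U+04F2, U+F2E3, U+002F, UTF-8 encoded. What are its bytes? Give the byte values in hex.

EB 81 8C F0 9F 98 92 D5 B1 EE 99 AE D3 B2 EF 8B A3 2F

U+B04C: 3-byte form → EB 81 8C.
U+1F612: 4-byte form → F0 9F 98 92.
U+0571: 2-byte form → D5 B1.
U+E66E: 3-byte form → EE 99 AE.
U+04F2: 2-byte form → D3 B2.
U+F2E3: 3-byte form → EF 8B A3.
U+002F: 1-byte form → 2F.
Concatenated (18 bytes): EB 81 8C F0 9F 98 92 D5 B1 EE 99 AE D3 B2 EF 8B A3 2F.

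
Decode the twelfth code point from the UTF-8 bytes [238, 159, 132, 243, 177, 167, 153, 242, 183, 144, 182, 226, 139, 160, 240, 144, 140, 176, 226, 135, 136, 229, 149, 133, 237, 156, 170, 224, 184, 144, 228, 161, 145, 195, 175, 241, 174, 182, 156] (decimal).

U+6ED9C

Offset 0: leading byte 0xEE = 11101110 → 3-byte char #1 = EE 9F 84.
Offset 3: leading byte 0xF3 = 11110011 → 4-byte char #2 = F3 B1 A7 99.
Offset 7: leading byte 0xF2 = 11110010 → 4-byte char #3 = F2 B7 90 B6.
Offset 11: leading byte 0xE2 = 11100010 → 3-byte char #4 = E2 8B A0.
Offset 14: leading byte 0xF0 = 11110000 → 4-byte char #5 = F0 90 8C B0.
Offset 18: leading byte 0xE2 = 11100010 → 3-byte char #6 = E2 87 88.
Offset 21: leading byte 0xE5 = 11100101 → 3-byte char #7 = E5 95 85.
Offset 24: leading byte 0xED = 11101101 → 3-byte char #8 = ED 9C AA.
Offset 27: leading byte 0xE0 = 11100000 → 3-byte char #9 = E0 B8 90.
Offset 30: leading byte 0xE4 = 11100100 → 3-byte char #10 = E4 A1 91.
Offset 33: leading byte 0xC3 = 11000011 → 2-byte char #11 = C3 AF.
Offset 35: leading byte 0xF1 = 11110001 → 4-byte char #12 = F1 AE B6 9C.
Leading byte 0xF1 = 11110001 matches 11110xxx → 4-byte sequence.
Byte 1: 0xF1 = 11110001, payload 001 (3 bits).
Byte 2: 0xAE = 10101110 (10xxxxxx ✓), payload 101110.
Byte 3: 0xB6 = 10110110 (10xxxxxx ✓), payload 110110.
Byte 4: 0x9C = 10011100 (10xxxxxx ✓), payload 011100.
Concatenate: 001101110110110011100 = 0x6ED9C (21 bits → U+6ED9C).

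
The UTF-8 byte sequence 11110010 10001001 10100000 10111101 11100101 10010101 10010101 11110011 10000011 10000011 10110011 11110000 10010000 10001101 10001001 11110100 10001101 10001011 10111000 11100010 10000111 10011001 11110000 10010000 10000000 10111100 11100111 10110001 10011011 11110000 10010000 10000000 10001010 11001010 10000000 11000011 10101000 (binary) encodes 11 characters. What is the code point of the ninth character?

U+1000A

Offset 0: leading byte 0xF2 = 11110010 → 4-byte char #1 = F2 89 A0 BD.
Offset 4: leading byte 0xE5 = 11100101 → 3-byte char #2 = E5 95 95.
Offset 7: leading byte 0xF3 = 11110011 → 4-byte char #3 = F3 83 83 B3.
Offset 11: leading byte 0xF0 = 11110000 → 4-byte char #4 = F0 90 8D 89.
Offset 15: leading byte 0xF4 = 11110100 → 4-byte char #5 = F4 8D 8B B8.
Offset 19: leading byte 0xE2 = 11100010 → 3-byte char #6 = E2 87 99.
Offset 22: leading byte 0xF0 = 11110000 → 4-byte char #7 = F0 90 80 BC.
Offset 26: leading byte 0xE7 = 11100111 → 3-byte char #8 = E7 B1 9B.
Offset 29: leading byte 0xF0 = 11110000 → 4-byte char #9 = F0 90 80 8A.
Leading byte 0xF0 = 11110000 matches 11110xxx → 4-byte sequence.
Byte 1: 0xF0 = 11110000, payload 000 (3 bits).
Byte 2: 0x90 = 10010000 (10xxxxxx ✓), payload 010000.
Byte 3: 0x80 = 10000000 (10xxxxxx ✓), payload 000000.
Byte 4: 0x8A = 10001010 (10xxxxxx ✓), payload 001010.
Concatenate: 000010000000000001010 = 0x1000A (21 bits → U+1000A).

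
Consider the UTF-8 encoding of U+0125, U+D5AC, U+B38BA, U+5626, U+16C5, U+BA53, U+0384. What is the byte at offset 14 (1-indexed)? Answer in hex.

0x9B

1-indexed offset 14 is 0-indexed offset 13.
U+0125 → 2-byte form C4 A5 at offsets 0–1.
U+D5AC → 3-byte form ED 96 AC at offsets 2–4.
U+B38BA → 4-byte form F2 B3 A2 BA at offsets 5–8.
U+5626 → 3-byte form E5 98 A6 at offsets 9–11.
U+16C5 → 3-byte form E1 9B 85 at offsets 12–14.
Offset 13 falls in char 5's range; it's byte 2 of E1 9B 85 = 0x9B.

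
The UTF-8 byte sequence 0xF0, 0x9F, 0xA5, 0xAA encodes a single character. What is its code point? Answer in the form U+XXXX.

Leading byte 0xF0 = 11110000 matches 11110xxx → 4-byte sequence.
Byte 1: 0xF0 = 11110000, payload 000 (3 bits).
Byte 2: 0x9F = 10011111 (10xxxxxx ✓), payload 011111.
Byte 3: 0xA5 = 10100101 (10xxxxxx ✓), payload 100101.
Byte 4: 0xAA = 10101010 (10xxxxxx ✓), payload 101010.
Concatenate: 000011111100101101010 = 0x1F96A (21 bits → U+1F96A).

U+1F96A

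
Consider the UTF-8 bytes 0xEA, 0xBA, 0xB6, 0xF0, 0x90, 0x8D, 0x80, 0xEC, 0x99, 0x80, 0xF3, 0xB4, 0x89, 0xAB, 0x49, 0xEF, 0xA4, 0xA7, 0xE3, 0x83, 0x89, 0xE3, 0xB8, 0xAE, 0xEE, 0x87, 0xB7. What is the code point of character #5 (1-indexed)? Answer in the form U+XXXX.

U+0049

Offset 0: leading byte 0xEA = 11101010 → 3-byte char #1 = EA BA B6.
Offset 3: leading byte 0xF0 = 11110000 → 4-byte char #2 = F0 90 8D 80.
Offset 7: leading byte 0xEC = 11101100 → 3-byte char #3 = EC 99 80.
Offset 10: leading byte 0xF3 = 11110011 → 4-byte char #4 = F3 B4 89 AB.
Offset 14: leading byte 0x49 = 01001001 → 1-byte char #5 = 49.
Leading byte 0x49 = 01001001 matches 0xxxxxxx → 1-byte sequence.
Byte 1: 0x49 = 01001001, payload 1001001 (7 bits).
Concatenate: 1001001 = 0x49 (7 bits → U+0049).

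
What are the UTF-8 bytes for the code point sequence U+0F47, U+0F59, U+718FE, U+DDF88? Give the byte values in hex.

U+0F47: 3-byte form → E0 BD 87.
U+0F59: 3-byte form → E0 BD 99.
U+718FE: 4-byte form → F1 B1 A3 BE.
U+DDF88: 4-byte form → F3 9D BE 88.
Concatenated (14 bytes): E0 BD 87 E0 BD 99 F1 B1 A3 BE F3 9D BE 88.

E0 BD 87 E0 BD 99 F1 B1 A3 BE F3 9D BE 88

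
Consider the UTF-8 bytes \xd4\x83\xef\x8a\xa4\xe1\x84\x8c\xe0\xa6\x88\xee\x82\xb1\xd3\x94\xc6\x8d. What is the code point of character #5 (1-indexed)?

Offset 0: leading byte 0xD4 = 11010100 → 2-byte char #1 = D4 83.
Offset 2: leading byte 0xEF = 11101111 → 3-byte char #2 = EF 8A A4.
Offset 5: leading byte 0xE1 = 11100001 → 3-byte char #3 = E1 84 8C.
Offset 8: leading byte 0xE0 = 11100000 → 3-byte char #4 = E0 A6 88.
Offset 11: leading byte 0xEE = 11101110 → 3-byte char #5 = EE 82 B1.
Leading byte 0xEE = 11101110 matches 1110xxxx → 3-byte sequence.
Byte 1: 0xEE = 11101110, payload 1110 (4 bits).
Byte 2: 0x82 = 10000010 (10xxxxxx ✓), payload 000010.
Byte 3: 0xB1 = 10110001 (10xxxxxx ✓), payload 110001.
Concatenate: 1110000010110001 = 0xE0B1 (16 bits → U+E0B1).

U+E0B1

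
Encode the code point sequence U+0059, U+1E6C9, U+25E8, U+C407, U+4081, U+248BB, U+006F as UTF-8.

U+0059: 1-byte form → 59.
U+1E6C9: 4-byte form → F0 9E 9B 89.
U+25E8: 3-byte form → E2 97 A8.
U+C407: 3-byte form → EC 90 87.
U+4081: 3-byte form → E4 82 81.
U+248BB: 4-byte form → F0 A4 A2 BB.
U+006F: 1-byte form → 6F.
Concatenated (19 bytes): 59 F0 9E 9B 89 E2 97 A8 EC 90 87 E4 82 81 F0 A4 A2 BB 6F.

59 F0 9E 9B 89 E2 97 A8 EC 90 87 E4 82 81 F0 A4 A2 BB 6F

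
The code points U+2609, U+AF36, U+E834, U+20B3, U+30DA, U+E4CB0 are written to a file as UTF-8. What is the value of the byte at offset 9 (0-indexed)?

0xE2

U+2609 → 3-byte form E2 98 89 at offsets 0–2.
U+AF36 → 3-byte form EA BC B6 at offsets 3–5.
U+E834 → 3-byte form EE A0 B4 at offsets 6–8.
U+20B3 → 3-byte form E2 82 B3 at offsets 9–11.
Offset 9 falls in char 4's range; it's byte 1 of E2 82 B3 = 0xE2.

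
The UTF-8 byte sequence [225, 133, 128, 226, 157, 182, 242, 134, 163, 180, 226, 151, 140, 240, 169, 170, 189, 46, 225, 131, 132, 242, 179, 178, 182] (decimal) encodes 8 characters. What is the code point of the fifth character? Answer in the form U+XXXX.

U+29ABD

Offset 0: leading byte 0xE1 = 11100001 → 3-byte char #1 = E1 85 80.
Offset 3: leading byte 0xE2 = 11100010 → 3-byte char #2 = E2 9D B6.
Offset 6: leading byte 0xF2 = 11110010 → 4-byte char #3 = F2 86 A3 B4.
Offset 10: leading byte 0xE2 = 11100010 → 3-byte char #4 = E2 97 8C.
Offset 13: leading byte 0xF0 = 11110000 → 4-byte char #5 = F0 A9 AA BD.
Leading byte 0xF0 = 11110000 matches 11110xxx → 4-byte sequence.
Byte 1: 0xF0 = 11110000, payload 000 (3 bits).
Byte 2: 0xA9 = 10101001 (10xxxxxx ✓), payload 101001.
Byte 3: 0xAA = 10101010 (10xxxxxx ✓), payload 101010.
Byte 4: 0xBD = 10111101 (10xxxxxx ✓), payload 111101.
Concatenate: 000101001101010111101 = 0x29ABD (21 bits → U+29ABD).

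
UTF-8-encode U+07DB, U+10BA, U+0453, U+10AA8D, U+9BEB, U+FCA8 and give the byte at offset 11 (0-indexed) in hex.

0xE9

U+07DB → 2-byte form DF 9B at offsets 0–1.
U+10BA → 3-byte form E1 82 BA at offsets 2–4.
U+0453 → 2-byte form D1 93 at offsets 5–6.
U+10AA8D → 4-byte form F4 8A AA 8D at offsets 7–10.
U+9BEB → 3-byte form E9 AF AB at offsets 11–13.
Offset 11 falls in char 5's range; it's byte 1 of E9 AF AB = 0xE9.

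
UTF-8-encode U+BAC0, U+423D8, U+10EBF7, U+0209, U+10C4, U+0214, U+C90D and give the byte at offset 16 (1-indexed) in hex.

1-indexed offset 16 is 0-indexed offset 15.
U+BAC0 → 3-byte form EB AB 80 at offsets 0–2.
U+423D8 → 4-byte form F1 82 8F 98 at offsets 3–6.
U+10EBF7 → 4-byte form F4 8E AF B7 at offsets 7–10.
U+0209 → 2-byte form C8 89 at offsets 11–12.
U+10C4 → 3-byte form E1 83 84 at offsets 13–15.
Offset 15 falls in char 5's range; it's byte 3 of E1 83 84 = 0x84.

0x84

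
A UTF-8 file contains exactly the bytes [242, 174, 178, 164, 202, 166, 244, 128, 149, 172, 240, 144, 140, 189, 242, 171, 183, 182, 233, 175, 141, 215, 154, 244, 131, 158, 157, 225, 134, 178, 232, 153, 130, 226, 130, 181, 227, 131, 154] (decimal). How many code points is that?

12

Byte at offset 0: 0xF2 = 11110010 → 4-byte char (#1). Advance 4.
Byte at offset 4: 0xCA = 11001010 → 2-byte char (#2). Advance 2.
Byte at offset 6: 0xF4 = 11110100 → 4-byte char (#3). Advance 4.
Byte at offset 10: 0xF0 = 11110000 → 4-byte char (#4). Advance 4.
Byte at offset 14: 0xF2 = 11110010 → 4-byte char (#5). Advance 4.
Byte at offset 18: 0xE9 = 11101001 → 3-byte char (#6). Advance 3.
Byte at offset 21: 0xD7 = 11010111 → 2-byte char (#7). Advance 2.
Byte at offset 23: 0xF4 = 11110100 → 4-byte char (#8). Advance 4.
Byte at offset 27: 0xE1 = 11100001 → 3-byte char (#9). Advance 3.
Byte at offset 30: 0xE8 = 11101000 → 3-byte char (#10). Advance 3.
Byte at offset 33: 0xE2 = 11100010 → 3-byte char (#11). Advance 3.
Byte at offset 36: 0xE3 = 11100011 → 3-byte char (#12). Advance 3.
Reached end at offset 39 after 12 code points.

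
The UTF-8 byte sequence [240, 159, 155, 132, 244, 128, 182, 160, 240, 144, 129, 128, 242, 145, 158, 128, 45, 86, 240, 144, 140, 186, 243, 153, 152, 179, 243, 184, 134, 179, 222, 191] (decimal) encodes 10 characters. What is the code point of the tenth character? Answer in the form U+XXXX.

Offset 0: leading byte 0xF0 = 11110000 → 4-byte char #1 = F0 9F 9B 84.
Offset 4: leading byte 0xF4 = 11110100 → 4-byte char #2 = F4 80 B6 A0.
Offset 8: leading byte 0xF0 = 11110000 → 4-byte char #3 = F0 90 81 80.
Offset 12: leading byte 0xF2 = 11110010 → 4-byte char #4 = F2 91 9E 80.
Offset 16: leading byte 0x2D = 00101101 → 1-byte char #5 = 2D.
Offset 17: leading byte 0x56 = 01010110 → 1-byte char #6 = 56.
Offset 18: leading byte 0xF0 = 11110000 → 4-byte char #7 = F0 90 8C BA.
Offset 22: leading byte 0xF3 = 11110011 → 4-byte char #8 = F3 99 98 B3.
Offset 26: leading byte 0xF3 = 11110011 → 4-byte char #9 = F3 B8 86 B3.
Offset 30: leading byte 0xDE = 11011110 → 2-byte char #10 = DE BF.
Leading byte 0xDE = 11011110 matches 110xxxxx → 2-byte sequence.
Byte 1: 0xDE = 11011110, payload 11110 (5 bits).
Byte 2: 0xBF = 10111111 (10xxxxxx ✓), payload 111111.
Concatenate: 11110111111 = 0x7BF (11 bits → U+07BF).

U+07BF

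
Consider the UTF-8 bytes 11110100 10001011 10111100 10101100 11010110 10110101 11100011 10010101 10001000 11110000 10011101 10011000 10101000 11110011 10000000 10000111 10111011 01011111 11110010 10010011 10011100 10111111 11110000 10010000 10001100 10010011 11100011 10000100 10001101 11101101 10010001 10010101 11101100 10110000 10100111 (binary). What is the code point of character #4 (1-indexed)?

U+1D628

Offset 0: leading byte 0xF4 = 11110100 → 4-byte char #1 = F4 8B BC AC.
Offset 4: leading byte 0xD6 = 11010110 → 2-byte char #2 = D6 B5.
Offset 6: leading byte 0xE3 = 11100011 → 3-byte char #3 = E3 95 88.
Offset 9: leading byte 0xF0 = 11110000 → 4-byte char #4 = F0 9D 98 A8.
Leading byte 0xF0 = 11110000 matches 11110xxx → 4-byte sequence.
Byte 1: 0xF0 = 11110000, payload 000 (3 bits).
Byte 2: 0x9D = 10011101 (10xxxxxx ✓), payload 011101.
Byte 3: 0x98 = 10011000 (10xxxxxx ✓), payload 011000.
Byte 4: 0xA8 = 10101000 (10xxxxxx ✓), payload 101000.
Concatenate: 000011101011000101000 = 0x1D628 (21 bits → U+1D628).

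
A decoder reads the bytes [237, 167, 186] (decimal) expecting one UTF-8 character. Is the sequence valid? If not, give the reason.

Structurally a 3-byte sequence; payload = 0xD9FA.
But 0xD9FA is in U+D800–U+DFFF, the surrogate range. Surrogates are not Unicode scalar values and are forbidden in UTF-8.

invalid (encodes a surrogate (U+D800–U+DFFF))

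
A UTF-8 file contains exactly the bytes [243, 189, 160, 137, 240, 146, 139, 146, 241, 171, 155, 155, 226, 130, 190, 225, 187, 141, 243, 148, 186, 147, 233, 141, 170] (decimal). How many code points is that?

7

Byte at offset 0: 0xF3 = 11110011 → 4-byte char (#1). Advance 4.
Byte at offset 4: 0xF0 = 11110000 → 4-byte char (#2). Advance 4.
Byte at offset 8: 0xF1 = 11110001 → 4-byte char (#3). Advance 4.
Byte at offset 12: 0xE2 = 11100010 → 3-byte char (#4). Advance 3.
Byte at offset 15: 0xE1 = 11100001 → 3-byte char (#5). Advance 3.
Byte at offset 18: 0xF3 = 11110011 → 4-byte char (#6). Advance 4.
Byte at offset 22: 0xE9 = 11101001 → 3-byte char (#7). Advance 3.
Reached end at offset 25 after 7 code points.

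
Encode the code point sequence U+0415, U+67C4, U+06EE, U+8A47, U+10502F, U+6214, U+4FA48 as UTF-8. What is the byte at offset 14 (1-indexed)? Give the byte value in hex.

1-indexed offset 14 is 0-indexed offset 13.
U+0415 → 2-byte form D0 95 at offsets 0–1.
U+67C4 → 3-byte form E6 9F 84 at offsets 2–4.
U+06EE → 2-byte form DB AE at offsets 5–6.
U+8A47 → 3-byte form E8 A9 87 at offsets 7–9.
U+10502F → 4-byte form F4 85 80 AF at offsets 10–13.
Offset 13 falls in char 5's range; it's byte 4 of F4 85 80 AF = 0xAF.

0xAF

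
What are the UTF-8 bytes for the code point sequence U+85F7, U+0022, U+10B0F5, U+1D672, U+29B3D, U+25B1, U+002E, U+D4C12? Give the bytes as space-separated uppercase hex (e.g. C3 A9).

E8 97 B7 22 F4 8B 83 B5 F0 9D 99 B2 F0 A9 AC BD E2 96 B1 2E F3 94 B0 92

U+85F7: 3-byte form → E8 97 B7.
U+0022: 1-byte form → 22.
U+10B0F5: 4-byte form → F4 8B 83 B5.
U+1D672: 4-byte form → F0 9D 99 B2.
U+29B3D: 4-byte form → F0 A9 AC BD.
U+25B1: 3-byte form → E2 96 B1.
U+002E: 1-byte form → 2E.
U+D4C12: 4-byte form → F3 94 B0 92.
Concatenated (24 bytes): E8 97 B7 22 F4 8B 83 B5 F0 9D 99 B2 F0 A9 AC BD E2 96 B1 2E F3 94 B0 92.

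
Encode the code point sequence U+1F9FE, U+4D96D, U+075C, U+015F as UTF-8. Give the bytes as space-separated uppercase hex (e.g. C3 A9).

U+1F9FE: 4-byte form → F0 9F A7 BE.
U+4D96D: 4-byte form → F1 8D A5 AD.
U+075C: 2-byte form → DD 9C.
U+015F: 2-byte form → C5 9F.
Concatenated (12 bytes): F0 9F A7 BE F1 8D A5 AD DD 9C C5 9F.

F0 9F A7 BE F1 8D A5 AD DD 9C C5 9F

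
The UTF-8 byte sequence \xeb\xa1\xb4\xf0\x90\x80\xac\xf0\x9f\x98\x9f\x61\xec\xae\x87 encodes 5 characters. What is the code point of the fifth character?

Offset 0: leading byte 0xEB = 11101011 → 3-byte char #1 = EB A1 B4.
Offset 3: leading byte 0xF0 = 11110000 → 4-byte char #2 = F0 90 80 AC.
Offset 7: leading byte 0xF0 = 11110000 → 4-byte char #3 = F0 9F 98 9F.
Offset 11: leading byte 0x61 = 01100001 → 1-byte char #4 = 61.
Offset 12: leading byte 0xEC = 11101100 → 3-byte char #5 = EC AE 87.
Leading byte 0xEC = 11101100 matches 1110xxxx → 3-byte sequence.
Byte 1: 0xEC = 11101100, payload 1100 (4 bits).
Byte 2: 0xAE = 10101110 (10xxxxxx ✓), payload 101110.
Byte 3: 0x87 = 10000111 (10xxxxxx ✓), payload 000111.
Concatenate: 1100101110000111 = 0xCB87 (16 bits → U+CB87).

U+CB87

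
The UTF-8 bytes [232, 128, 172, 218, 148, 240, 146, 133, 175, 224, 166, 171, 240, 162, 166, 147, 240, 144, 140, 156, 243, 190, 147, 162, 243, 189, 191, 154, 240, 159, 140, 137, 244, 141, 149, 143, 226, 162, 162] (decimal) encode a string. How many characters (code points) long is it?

11

Byte at offset 0: 0xE8 = 11101000 → 3-byte char (#1). Advance 3.
Byte at offset 3: 0xDA = 11011010 → 2-byte char (#2). Advance 2.
Byte at offset 5: 0xF0 = 11110000 → 4-byte char (#3). Advance 4.
Byte at offset 9: 0xE0 = 11100000 → 3-byte char (#4). Advance 3.
Byte at offset 12: 0xF0 = 11110000 → 4-byte char (#5). Advance 4.
Byte at offset 16: 0xF0 = 11110000 → 4-byte char (#6). Advance 4.
Byte at offset 20: 0xF3 = 11110011 → 4-byte char (#7). Advance 4.
Byte at offset 24: 0xF3 = 11110011 → 4-byte char (#8). Advance 4.
Byte at offset 28: 0xF0 = 11110000 → 4-byte char (#9). Advance 4.
Byte at offset 32: 0xF4 = 11110100 → 4-byte char (#10). Advance 4.
Byte at offset 36: 0xE2 = 11100010 → 3-byte char (#11). Advance 3.
Reached end at offset 39 after 11 code points.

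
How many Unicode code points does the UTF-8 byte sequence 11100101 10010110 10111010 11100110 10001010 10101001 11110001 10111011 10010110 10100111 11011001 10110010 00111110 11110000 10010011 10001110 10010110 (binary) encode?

6

Byte at offset 0: 0xE5 = 11100101 → 3-byte char (#1). Advance 3.
Byte at offset 3: 0xE6 = 11100110 → 3-byte char (#2). Advance 3.
Byte at offset 6: 0xF1 = 11110001 → 4-byte char (#3). Advance 4.
Byte at offset 10: 0xD9 = 11011001 → 2-byte char (#4). Advance 2.
Byte at offset 12: 0x3E = 00111110 → 1-byte char (#5). Advance 1.
Byte at offset 13: 0xF0 = 11110000 → 4-byte char (#6). Advance 4.
Reached end at offset 17 after 6 code points.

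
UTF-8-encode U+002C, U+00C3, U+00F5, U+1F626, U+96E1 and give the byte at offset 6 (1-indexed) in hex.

0xF0

1-indexed offset 6 is 0-indexed offset 5.
U+002C → 1-byte form 2C at offsets 0–0.
U+00C3 → 2-byte form C3 83 at offsets 1–2.
U+00F5 → 2-byte form C3 B5 at offsets 3–4.
U+1F626 → 4-byte form F0 9F 98 A6 at offsets 5–8.
Offset 5 falls in char 4's range; it's byte 1 of F0 9F 98 A6 = 0xF0.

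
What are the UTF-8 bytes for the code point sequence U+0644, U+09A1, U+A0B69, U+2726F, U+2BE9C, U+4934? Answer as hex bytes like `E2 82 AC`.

U+0644: 2-byte form → D9 84.
U+09A1: 3-byte form → E0 A6 A1.
U+A0B69: 4-byte form → F2 A0 AD A9.
U+2726F: 4-byte form → F0 A7 89 AF.
U+2BE9C: 4-byte form → F0 AB BA 9C.
U+4934: 3-byte form → E4 A4 B4.
Concatenated (20 bytes): D9 84 E0 A6 A1 F2 A0 AD A9 F0 A7 89 AF F0 AB BA 9C E4 A4 B4.

D9 84 E0 A6 A1 F2 A0 AD A9 F0 A7 89 AF F0 AB BA 9C E4 A4 B4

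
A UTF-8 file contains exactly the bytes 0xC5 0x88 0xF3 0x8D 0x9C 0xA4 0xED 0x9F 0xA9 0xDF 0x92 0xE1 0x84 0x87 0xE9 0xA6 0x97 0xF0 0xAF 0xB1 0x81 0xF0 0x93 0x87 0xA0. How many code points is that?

Byte at offset 0: 0xC5 = 11000101 → 2-byte char (#1). Advance 2.
Byte at offset 2: 0xF3 = 11110011 → 4-byte char (#2). Advance 4.
Byte at offset 6: 0xED = 11101101 → 3-byte char (#3). Advance 3.
Byte at offset 9: 0xDF = 11011111 → 2-byte char (#4). Advance 2.
Byte at offset 11: 0xE1 = 11100001 → 3-byte char (#5). Advance 3.
Byte at offset 14: 0xE9 = 11101001 → 3-byte char (#6). Advance 3.
Byte at offset 17: 0xF0 = 11110000 → 4-byte char (#7). Advance 4.
Byte at offset 21: 0xF0 = 11110000 → 4-byte char (#8). Advance 4.
Reached end at offset 25 after 8 code points.

8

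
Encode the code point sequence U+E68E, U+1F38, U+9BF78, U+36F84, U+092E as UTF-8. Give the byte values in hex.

U+E68E: 3-byte form → EE 9A 8E.
U+1F38: 3-byte form → E1 BC B8.
U+9BF78: 4-byte form → F2 9B BD B8.
U+36F84: 4-byte form → F0 B6 BE 84.
U+092E: 3-byte form → E0 A4 AE.
Concatenated (17 bytes): EE 9A 8E E1 BC B8 F2 9B BD B8 F0 B6 BE 84 E0 A4 AE.

EE 9A 8E E1 BC B8 F2 9B BD B8 F0 B6 BE 84 E0 A4 AE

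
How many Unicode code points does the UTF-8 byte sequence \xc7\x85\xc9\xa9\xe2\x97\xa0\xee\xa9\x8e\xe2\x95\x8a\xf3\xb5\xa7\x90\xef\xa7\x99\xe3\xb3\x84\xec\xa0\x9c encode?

9

Byte at offset 0: 0xC7 = 11000111 → 2-byte char (#1). Advance 2.
Byte at offset 2: 0xC9 = 11001001 → 2-byte char (#2). Advance 2.
Byte at offset 4: 0xE2 = 11100010 → 3-byte char (#3). Advance 3.
Byte at offset 7: 0xEE = 11101110 → 3-byte char (#4). Advance 3.
Byte at offset 10: 0xE2 = 11100010 → 3-byte char (#5). Advance 3.
Byte at offset 13: 0xF3 = 11110011 → 4-byte char (#6). Advance 4.
Byte at offset 17: 0xEF = 11101111 → 3-byte char (#7). Advance 3.
Byte at offset 20: 0xE3 = 11100011 → 3-byte char (#8). Advance 3.
Byte at offset 23: 0xEC = 11101100 → 3-byte char (#9). Advance 3.
Reached end at offset 26 after 9 code points.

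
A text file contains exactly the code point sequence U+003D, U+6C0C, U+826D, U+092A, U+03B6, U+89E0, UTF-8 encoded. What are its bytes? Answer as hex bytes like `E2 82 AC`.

3D E6 B0 8C E8 89 AD E0 A4 AA CE B6 E8 A7 A0

U+003D: 1-byte form → 3D.
U+6C0C: 3-byte form → E6 B0 8C.
U+826D: 3-byte form → E8 89 AD.
U+092A: 3-byte form → E0 A4 AA.
U+03B6: 2-byte form → CE B6.
U+89E0: 3-byte form → E8 A7 A0.
Concatenated (15 bytes): 3D E6 B0 8C E8 89 AD E0 A4 AA CE B6 E8 A7 A0.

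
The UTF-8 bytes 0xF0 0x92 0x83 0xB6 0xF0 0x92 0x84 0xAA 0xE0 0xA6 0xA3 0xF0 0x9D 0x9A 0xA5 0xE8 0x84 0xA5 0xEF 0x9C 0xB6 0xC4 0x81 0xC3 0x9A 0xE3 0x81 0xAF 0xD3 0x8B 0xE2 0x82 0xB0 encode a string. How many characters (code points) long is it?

Byte at offset 0: 0xF0 = 11110000 → 4-byte char (#1). Advance 4.
Byte at offset 4: 0xF0 = 11110000 → 4-byte char (#2). Advance 4.
Byte at offset 8: 0xE0 = 11100000 → 3-byte char (#3). Advance 3.
Byte at offset 11: 0xF0 = 11110000 → 4-byte char (#4). Advance 4.
Byte at offset 15: 0xE8 = 11101000 → 3-byte char (#5). Advance 3.
Byte at offset 18: 0xEF = 11101111 → 3-byte char (#6). Advance 3.
Byte at offset 21: 0xC4 = 11000100 → 2-byte char (#7). Advance 2.
Byte at offset 23: 0xC3 = 11000011 → 2-byte char (#8). Advance 2.
Byte at offset 25: 0xE3 = 11100011 → 3-byte char (#9). Advance 3.
Byte at offset 28: 0xD3 = 11010011 → 2-byte char (#10). Advance 2.
Byte at offset 30: 0xE2 = 11100010 → 3-byte char (#11). Advance 3.
Reached end at offset 33 after 11 code points.

11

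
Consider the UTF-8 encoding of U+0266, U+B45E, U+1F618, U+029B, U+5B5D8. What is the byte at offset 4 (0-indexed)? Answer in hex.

U+0266 → 2-byte form C9 A6 at offsets 0–1.
U+B45E → 3-byte form EB 91 9E at offsets 2–4.
Offset 4 falls in char 2's range; it's byte 3 of EB 91 9E = 0x9E.

0x9E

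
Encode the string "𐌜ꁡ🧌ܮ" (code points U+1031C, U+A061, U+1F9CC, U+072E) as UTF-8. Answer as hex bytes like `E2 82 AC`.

F0 90 8C 9C EA 81 A1 F0 9F A7 8C DC AE

U+1031C: 4-byte form → F0 90 8C 9C.
U+A061: 3-byte form → EA 81 A1.
U+1F9CC: 4-byte form → F0 9F A7 8C.
U+072E: 2-byte form → DC AE.
Concatenated (13 bytes): F0 90 8C 9C EA 81 A1 F0 9F A7 8C DC AE.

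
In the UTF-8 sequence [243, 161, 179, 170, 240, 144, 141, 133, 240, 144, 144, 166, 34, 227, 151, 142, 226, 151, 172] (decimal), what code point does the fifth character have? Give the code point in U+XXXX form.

Offset 0: leading byte 0xF3 = 11110011 → 4-byte char #1 = F3 A1 B3 AA.
Offset 4: leading byte 0xF0 = 11110000 → 4-byte char #2 = F0 90 8D 85.
Offset 8: leading byte 0xF0 = 11110000 → 4-byte char #3 = F0 90 90 A6.
Offset 12: leading byte 0x22 = 00100010 → 1-byte char #4 = 22.
Offset 13: leading byte 0xE3 = 11100011 → 3-byte char #5 = E3 97 8E.
Leading byte 0xE3 = 11100011 matches 1110xxxx → 3-byte sequence.
Byte 1: 0xE3 = 11100011, payload 0011 (4 bits).
Byte 2: 0x97 = 10010111 (10xxxxxx ✓), payload 010111.
Byte 3: 0x8E = 10001110 (10xxxxxx ✓), payload 001110.
Concatenate: 0011010111001110 = 0x35CE (16 bits → U+35CE).

U+35CE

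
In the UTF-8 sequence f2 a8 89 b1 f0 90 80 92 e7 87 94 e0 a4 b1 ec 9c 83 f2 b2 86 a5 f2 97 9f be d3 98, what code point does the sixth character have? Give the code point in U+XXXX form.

Offset 0: leading byte 0xF2 = 11110010 → 4-byte char #1 = F2 A8 89 B1.
Offset 4: leading byte 0xF0 = 11110000 → 4-byte char #2 = F0 90 80 92.
Offset 8: leading byte 0xE7 = 11100111 → 3-byte char #3 = E7 87 94.
Offset 11: leading byte 0xE0 = 11100000 → 3-byte char #4 = E0 A4 B1.
Offset 14: leading byte 0xEC = 11101100 → 3-byte char #5 = EC 9C 83.
Offset 17: leading byte 0xF2 = 11110010 → 4-byte char #6 = F2 B2 86 A5.
Leading byte 0xF2 = 11110010 matches 11110xxx → 4-byte sequence.
Byte 1: 0xF2 = 11110010, payload 010 (3 bits).
Byte 2: 0xB2 = 10110010 (10xxxxxx ✓), payload 110010.
Byte 3: 0x86 = 10000110 (10xxxxxx ✓), payload 000110.
Byte 4: 0xA5 = 10100101 (10xxxxxx ✓), payload 100101.
Concatenate: 010110010000110100101 = 0xB21A5 (21 bits → U+B21A5).

U+B21A5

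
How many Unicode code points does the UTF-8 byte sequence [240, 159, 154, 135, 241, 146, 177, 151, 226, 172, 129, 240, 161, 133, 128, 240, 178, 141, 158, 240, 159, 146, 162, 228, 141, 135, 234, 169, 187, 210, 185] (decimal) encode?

Byte at offset 0: 0xF0 = 11110000 → 4-byte char (#1). Advance 4.
Byte at offset 4: 0xF1 = 11110001 → 4-byte char (#2). Advance 4.
Byte at offset 8: 0xE2 = 11100010 → 3-byte char (#3). Advance 3.
Byte at offset 11: 0xF0 = 11110000 → 4-byte char (#4). Advance 4.
Byte at offset 15: 0xF0 = 11110000 → 4-byte char (#5). Advance 4.
Byte at offset 19: 0xF0 = 11110000 → 4-byte char (#6). Advance 4.
Byte at offset 23: 0xE4 = 11100100 → 3-byte char (#7). Advance 3.
Byte at offset 26: 0xEA = 11101010 → 3-byte char (#8). Advance 3.
Byte at offset 29: 0xD2 = 11010010 → 2-byte char (#9). Advance 2.
Reached end at offset 31 after 9 code points.

9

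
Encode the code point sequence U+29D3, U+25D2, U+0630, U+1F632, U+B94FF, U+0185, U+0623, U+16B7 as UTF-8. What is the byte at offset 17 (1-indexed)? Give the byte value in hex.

0xC6

1-indexed offset 17 is 0-indexed offset 16.
U+29D3 → 3-byte form E2 A7 93 at offsets 0–2.
U+25D2 → 3-byte form E2 97 92 at offsets 3–5.
U+0630 → 2-byte form D8 B0 at offsets 6–7.
U+1F632 → 4-byte form F0 9F 98 B2 at offsets 8–11.
U+B94FF → 4-byte form F2 B9 93 BF at offsets 12–15.
U+0185 → 2-byte form C6 85 at offsets 16–17.
Offset 16 falls in char 6's range; it's byte 1 of C6 85 = 0xC6.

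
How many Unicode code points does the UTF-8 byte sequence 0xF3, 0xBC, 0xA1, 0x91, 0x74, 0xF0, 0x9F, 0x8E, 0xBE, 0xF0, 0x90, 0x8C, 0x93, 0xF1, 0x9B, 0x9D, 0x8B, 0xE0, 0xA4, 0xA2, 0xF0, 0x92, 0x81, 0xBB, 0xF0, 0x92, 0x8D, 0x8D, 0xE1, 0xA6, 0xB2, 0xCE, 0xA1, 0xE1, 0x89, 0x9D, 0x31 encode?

Byte at offset 0: 0xF3 = 11110011 → 4-byte char (#1). Advance 4.
Byte at offset 4: 0x74 = 01110100 → 1-byte char (#2). Advance 1.
Byte at offset 5: 0xF0 = 11110000 → 4-byte char (#3). Advance 4.
Byte at offset 9: 0xF0 = 11110000 → 4-byte char (#4). Advance 4.
Byte at offset 13: 0xF1 = 11110001 → 4-byte char (#5). Advance 4.
Byte at offset 17: 0xE0 = 11100000 → 3-byte char (#6). Advance 3.
Byte at offset 20: 0xF0 = 11110000 → 4-byte char (#7). Advance 4.
Byte at offset 24: 0xF0 = 11110000 → 4-byte char (#8). Advance 4.
Byte at offset 28: 0xE1 = 11100001 → 3-byte char (#9). Advance 3.
Byte at offset 31: 0xCE = 11001110 → 2-byte char (#10). Advance 2.
Byte at offset 33: 0xE1 = 11100001 → 3-byte char (#11). Advance 3.
Byte at offset 36: 0x31 = 00110001 → 1-byte char (#12). Advance 1.
Reached end at offset 37 after 12 code points.

12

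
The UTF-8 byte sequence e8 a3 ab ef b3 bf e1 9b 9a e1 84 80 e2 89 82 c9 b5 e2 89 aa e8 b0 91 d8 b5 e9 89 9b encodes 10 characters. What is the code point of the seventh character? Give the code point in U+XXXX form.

Offset 0: leading byte 0xE8 = 11101000 → 3-byte char #1 = E8 A3 AB.
Offset 3: leading byte 0xEF = 11101111 → 3-byte char #2 = EF B3 BF.
Offset 6: leading byte 0xE1 = 11100001 → 3-byte char #3 = E1 9B 9A.
Offset 9: leading byte 0xE1 = 11100001 → 3-byte char #4 = E1 84 80.
Offset 12: leading byte 0xE2 = 11100010 → 3-byte char #5 = E2 89 82.
Offset 15: leading byte 0xC9 = 11001001 → 2-byte char #6 = C9 B5.
Offset 17: leading byte 0xE2 = 11100010 → 3-byte char #7 = E2 89 AA.
Leading byte 0xE2 = 11100010 matches 1110xxxx → 3-byte sequence.
Byte 1: 0xE2 = 11100010, payload 0010 (4 bits).
Byte 2: 0x89 = 10001001 (10xxxxxx ✓), payload 001001.
Byte 3: 0xAA = 10101010 (10xxxxxx ✓), payload 101010.
Concatenate: 0010001001101010 = 0x226A (16 bits → U+226A).

U+226A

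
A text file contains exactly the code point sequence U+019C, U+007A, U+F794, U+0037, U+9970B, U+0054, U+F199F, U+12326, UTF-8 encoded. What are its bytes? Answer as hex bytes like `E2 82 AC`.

U+019C: 2-byte form → C6 9C.
U+007A: 1-byte form → 7A.
U+F794: 3-byte form → EF 9E 94.
U+0037: 1-byte form → 37.
U+9970B: 4-byte form → F2 99 9C 8B.
U+0054: 1-byte form → 54.
U+F199F: 4-byte form → F3 B1 A6 9F.
U+12326: 4-byte form → F0 92 8C A6.
Concatenated (20 bytes): C6 9C 7A EF 9E 94 37 F2 99 9C 8B 54 F3 B1 A6 9F F0 92 8C A6.

C6 9C 7A EF 9E 94 37 F2 99 9C 8B 54 F3 B1 A6 9F F0 92 8C A6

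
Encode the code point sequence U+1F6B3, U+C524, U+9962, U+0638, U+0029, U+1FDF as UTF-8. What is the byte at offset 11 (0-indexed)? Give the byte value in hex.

U+1F6B3 → 4-byte form F0 9F 9A B3 at offsets 0–3.
U+C524 → 3-byte form EC 94 A4 at offsets 4–6.
U+9962 → 3-byte form E9 A5 A2 at offsets 7–9.
U+0638 → 2-byte form D8 B8 at offsets 10–11.
Offset 11 falls in char 4's range; it's byte 2 of D8 B8 = 0xB8.

0xB8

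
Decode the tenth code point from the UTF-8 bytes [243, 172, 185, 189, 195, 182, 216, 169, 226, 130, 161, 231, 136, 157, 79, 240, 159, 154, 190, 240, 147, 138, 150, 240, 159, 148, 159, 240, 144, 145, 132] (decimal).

U+10444

Offset 0: leading byte 0xF3 = 11110011 → 4-byte char #1 = F3 AC B9 BD.
Offset 4: leading byte 0xC3 = 11000011 → 2-byte char #2 = C3 B6.
Offset 6: leading byte 0xD8 = 11011000 → 2-byte char #3 = D8 A9.
Offset 8: leading byte 0xE2 = 11100010 → 3-byte char #4 = E2 82 A1.
Offset 11: leading byte 0xE7 = 11100111 → 3-byte char #5 = E7 88 9D.
Offset 14: leading byte 0x4F = 01001111 → 1-byte char #6 = 4F.
Offset 15: leading byte 0xF0 = 11110000 → 4-byte char #7 = F0 9F 9A BE.
Offset 19: leading byte 0xF0 = 11110000 → 4-byte char #8 = F0 93 8A 96.
Offset 23: leading byte 0xF0 = 11110000 → 4-byte char #9 = F0 9F 94 9F.
Offset 27: leading byte 0xF0 = 11110000 → 4-byte char #10 = F0 90 91 84.
Leading byte 0xF0 = 11110000 matches 11110xxx → 4-byte sequence.
Byte 1: 0xF0 = 11110000, payload 000 (3 bits).
Byte 2: 0x90 = 10010000 (10xxxxxx ✓), payload 010000.
Byte 3: 0x91 = 10010001 (10xxxxxx ✓), payload 010001.
Byte 4: 0x84 = 10000100 (10xxxxxx ✓), payload 000100.
Concatenate: 000010000010001000100 = 0x10444 (21 bits → U+10444).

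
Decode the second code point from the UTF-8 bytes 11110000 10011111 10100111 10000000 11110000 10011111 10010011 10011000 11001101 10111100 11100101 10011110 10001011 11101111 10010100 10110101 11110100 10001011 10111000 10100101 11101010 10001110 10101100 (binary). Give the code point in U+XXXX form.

Offset 0: leading byte 0xF0 = 11110000 → 4-byte char #1 = F0 9F A7 80.
Offset 4: leading byte 0xF0 = 11110000 → 4-byte char #2 = F0 9F 93 98.
Leading byte 0xF0 = 11110000 matches 11110xxx → 4-byte sequence.
Byte 1: 0xF0 = 11110000, payload 000 (3 bits).
Byte 2: 0x9F = 10011111 (10xxxxxx ✓), payload 011111.
Byte 3: 0x93 = 10010011 (10xxxxxx ✓), payload 010011.
Byte 4: 0x98 = 10011000 (10xxxxxx ✓), payload 011000.
Concatenate: 000011111010011011000 = 0x1F4D8 (21 bits → U+1F4D8).

U+1F4D8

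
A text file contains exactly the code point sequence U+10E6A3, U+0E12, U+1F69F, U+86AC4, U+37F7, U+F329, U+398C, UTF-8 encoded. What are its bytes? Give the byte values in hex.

U+10E6A3: 4-byte form → F4 8E 9A A3.
U+0E12: 3-byte form → E0 B8 92.
U+1F69F: 4-byte form → F0 9F 9A 9F.
U+86AC4: 4-byte form → F2 86 AB 84.
U+37F7: 3-byte form → E3 9F B7.
U+F329: 3-byte form → EF 8C A9.
U+398C: 3-byte form → E3 A6 8C.
Concatenated (24 bytes): F4 8E 9A A3 E0 B8 92 F0 9F 9A 9F F2 86 AB 84 E3 9F B7 EF 8C A9 E3 A6 8C.

F4 8E 9A A3 E0 B8 92 F0 9F 9A 9F F2 86 AB 84 E3 9F B7 EF 8C A9 E3 A6 8C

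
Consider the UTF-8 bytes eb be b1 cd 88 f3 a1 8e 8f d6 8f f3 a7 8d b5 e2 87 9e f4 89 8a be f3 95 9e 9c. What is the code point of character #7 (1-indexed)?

Offset 0: leading byte 0xEB = 11101011 → 3-byte char #1 = EB BE B1.
Offset 3: leading byte 0xCD = 11001101 → 2-byte char #2 = CD 88.
Offset 5: leading byte 0xF3 = 11110011 → 4-byte char #3 = F3 A1 8E 8F.
Offset 9: leading byte 0xD6 = 11010110 → 2-byte char #4 = D6 8F.
Offset 11: leading byte 0xF3 = 11110011 → 4-byte char #5 = F3 A7 8D B5.
Offset 15: leading byte 0xE2 = 11100010 → 3-byte char #6 = E2 87 9E.
Offset 18: leading byte 0xF4 = 11110100 → 4-byte char #7 = F4 89 8A BE.
Leading byte 0xF4 = 11110100 matches 11110xxx → 4-byte sequence.
Byte 1: 0xF4 = 11110100, payload 100 (3 bits).
Byte 2: 0x89 = 10001001 (10xxxxxx ✓), payload 001001.
Byte 3: 0x8A = 10001010 (10xxxxxx ✓), payload 001010.
Byte 4: 0xBE = 10111110 (10xxxxxx ✓), payload 111110.
Concatenate: 100001001001010111110 = 0x1092BE (21 bits → U+1092BE).

U+1092BE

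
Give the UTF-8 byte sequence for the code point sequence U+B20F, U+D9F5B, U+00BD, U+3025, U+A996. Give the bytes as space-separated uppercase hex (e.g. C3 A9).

U+B20F: 3-byte form → EB 88 8F.
U+D9F5B: 4-byte form → F3 99 BD 9B.
U+00BD: 2-byte form → C2 BD.
U+3025: 3-byte form → E3 80 A5.
U+A996: 3-byte form → EA A6 96.
Concatenated (15 bytes): EB 88 8F F3 99 BD 9B C2 BD E3 80 A5 EA A6 96.

EB 88 8F F3 99 BD 9B C2 BD E3 80 A5 EA A6 96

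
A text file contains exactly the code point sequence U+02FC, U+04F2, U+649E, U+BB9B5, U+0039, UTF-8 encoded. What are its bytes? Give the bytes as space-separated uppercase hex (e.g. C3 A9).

U+02FC: 2-byte form → CB BC.
U+04F2: 2-byte form → D3 B2.
U+649E: 3-byte form → E6 92 9E.
U+BB9B5: 4-byte form → F2 BB A6 B5.
U+0039: 1-byte form → 39.
Concatenated (12 bytes): CB BC D3 B2 E6 92 9E F2 BB A6 B5 39.

CB BC D3 B2 E6 92 9E F2 BB A6 B5 39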